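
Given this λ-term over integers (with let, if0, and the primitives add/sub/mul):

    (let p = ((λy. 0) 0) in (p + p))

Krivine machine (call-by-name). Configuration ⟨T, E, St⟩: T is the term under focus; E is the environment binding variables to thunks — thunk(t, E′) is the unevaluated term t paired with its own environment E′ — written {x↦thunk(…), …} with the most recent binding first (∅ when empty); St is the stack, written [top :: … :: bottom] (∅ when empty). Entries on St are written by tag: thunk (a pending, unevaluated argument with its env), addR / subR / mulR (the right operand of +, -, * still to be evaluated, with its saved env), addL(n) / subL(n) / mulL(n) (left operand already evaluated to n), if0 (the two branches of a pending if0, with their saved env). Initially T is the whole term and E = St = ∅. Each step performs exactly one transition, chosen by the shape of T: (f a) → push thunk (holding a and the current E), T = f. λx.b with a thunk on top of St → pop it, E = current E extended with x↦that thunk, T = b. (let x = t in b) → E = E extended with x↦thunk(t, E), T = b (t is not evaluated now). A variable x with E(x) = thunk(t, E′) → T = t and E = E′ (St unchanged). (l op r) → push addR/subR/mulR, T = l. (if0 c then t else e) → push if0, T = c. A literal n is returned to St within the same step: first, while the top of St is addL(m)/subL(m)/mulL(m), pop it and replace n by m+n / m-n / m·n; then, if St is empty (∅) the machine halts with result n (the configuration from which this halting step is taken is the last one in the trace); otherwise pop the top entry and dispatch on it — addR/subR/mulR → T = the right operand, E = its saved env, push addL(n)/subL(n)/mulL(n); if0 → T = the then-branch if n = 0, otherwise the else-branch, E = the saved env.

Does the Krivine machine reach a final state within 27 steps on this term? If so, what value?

Answer: 0

Execution trace:
0. [T=(let p = ((λy. 0) 0) in (p + p)) | E=∅ | St=∅]
1. [T=(p + p) | E={p↦thunk(((λy. 0) 0), ∅)} | St=∅]
2. [T=p | E={p↦thunk(((λy. 0) 0), ∅)} | St=[addR]]
3. [T=((λy. 0) 0) | E=∅ | St=[addR]]
4. [T=(λy. 0) | E=∅ | St=[thunk :: addR]]
5. [T=0 | E={y↦thunk(0, ∅)} | St=[addR]]
6. [T=p | E={p↦thunk(((λy. 0) 0), ∅)} | St=[addL(0)]]
7. [T=((λy. 0) 0) | E=∅ | St=[addL(0)]]
8. [T=(λy. 0) | E=∅ | St=[thunk :: addL(0)]]
9. [T=0 | E={y↦thunk(0, ∅)} | St=[addL(0)]]
→ final value 0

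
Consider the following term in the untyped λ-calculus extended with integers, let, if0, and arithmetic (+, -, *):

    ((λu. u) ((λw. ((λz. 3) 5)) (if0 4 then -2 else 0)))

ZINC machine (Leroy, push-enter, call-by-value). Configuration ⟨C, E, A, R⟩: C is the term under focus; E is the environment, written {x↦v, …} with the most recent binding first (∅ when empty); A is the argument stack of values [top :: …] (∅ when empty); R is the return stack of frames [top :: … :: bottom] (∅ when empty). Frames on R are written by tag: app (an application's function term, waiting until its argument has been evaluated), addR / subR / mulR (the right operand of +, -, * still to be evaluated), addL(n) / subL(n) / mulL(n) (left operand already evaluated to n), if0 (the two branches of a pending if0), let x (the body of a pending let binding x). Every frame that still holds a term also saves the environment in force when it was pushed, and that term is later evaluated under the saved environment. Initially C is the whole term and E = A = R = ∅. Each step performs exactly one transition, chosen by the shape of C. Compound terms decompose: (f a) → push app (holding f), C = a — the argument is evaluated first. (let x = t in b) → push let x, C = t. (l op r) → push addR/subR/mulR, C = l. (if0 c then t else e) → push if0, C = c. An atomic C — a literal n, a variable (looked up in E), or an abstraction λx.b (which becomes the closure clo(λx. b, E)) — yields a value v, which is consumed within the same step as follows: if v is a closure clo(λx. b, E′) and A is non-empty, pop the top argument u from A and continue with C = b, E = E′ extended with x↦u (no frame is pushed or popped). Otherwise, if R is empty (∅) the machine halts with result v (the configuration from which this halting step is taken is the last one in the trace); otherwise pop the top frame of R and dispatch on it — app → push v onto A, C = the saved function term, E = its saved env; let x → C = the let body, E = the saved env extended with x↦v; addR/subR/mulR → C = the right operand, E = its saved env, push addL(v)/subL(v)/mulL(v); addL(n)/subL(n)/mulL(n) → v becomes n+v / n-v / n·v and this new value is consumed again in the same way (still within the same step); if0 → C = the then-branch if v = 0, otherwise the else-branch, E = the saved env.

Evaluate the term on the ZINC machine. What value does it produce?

Answer: 3

Derivation:
t=0: [C=((λu. u) ((λw. ((λz. 3) 5)) (if0 4 then -2 else 0))) | E=∅ | A=∅ | R=∅]
t=1: [C=((λw. ((λz. 3) 5)) (if0 4 then -2 else 0)) | E=∅ | A=∅ | R=[app]]
t=2: [C=(if0 4 then -2 else 0) | E=∅ | A=∅ | R=[app :: app]]
t=3: [C=4 | E=∅ | A=∅ | R=[if0 :: app :: app]]
t=4: [C=0 | E=∅ | A=∅ | R=[app :: app]]
t=5: [C=(λw. ((λz. 3) 5)) | E=∅ | A=[0] | R=[app]]
t=6: [C=((λz. 3) 5) | E={w↦0} | A=∅ | R=[app]]
t=7: [C=5 | E={w↦0} | A=∅ | R=[app :: app]]
t=8: [C=(λz. 3) | E={w↦0} | A=[5] | R=[app]]
t=9: [C=3 | E={z↦5, w↦0} | A=∅ | R=[app]]
t=10: [C=(λu. u) | E=∅ | A=[3] | R=∅]
t=11: [C=u | E={u↦3} | A=∅ | R=∅]
→ final value 3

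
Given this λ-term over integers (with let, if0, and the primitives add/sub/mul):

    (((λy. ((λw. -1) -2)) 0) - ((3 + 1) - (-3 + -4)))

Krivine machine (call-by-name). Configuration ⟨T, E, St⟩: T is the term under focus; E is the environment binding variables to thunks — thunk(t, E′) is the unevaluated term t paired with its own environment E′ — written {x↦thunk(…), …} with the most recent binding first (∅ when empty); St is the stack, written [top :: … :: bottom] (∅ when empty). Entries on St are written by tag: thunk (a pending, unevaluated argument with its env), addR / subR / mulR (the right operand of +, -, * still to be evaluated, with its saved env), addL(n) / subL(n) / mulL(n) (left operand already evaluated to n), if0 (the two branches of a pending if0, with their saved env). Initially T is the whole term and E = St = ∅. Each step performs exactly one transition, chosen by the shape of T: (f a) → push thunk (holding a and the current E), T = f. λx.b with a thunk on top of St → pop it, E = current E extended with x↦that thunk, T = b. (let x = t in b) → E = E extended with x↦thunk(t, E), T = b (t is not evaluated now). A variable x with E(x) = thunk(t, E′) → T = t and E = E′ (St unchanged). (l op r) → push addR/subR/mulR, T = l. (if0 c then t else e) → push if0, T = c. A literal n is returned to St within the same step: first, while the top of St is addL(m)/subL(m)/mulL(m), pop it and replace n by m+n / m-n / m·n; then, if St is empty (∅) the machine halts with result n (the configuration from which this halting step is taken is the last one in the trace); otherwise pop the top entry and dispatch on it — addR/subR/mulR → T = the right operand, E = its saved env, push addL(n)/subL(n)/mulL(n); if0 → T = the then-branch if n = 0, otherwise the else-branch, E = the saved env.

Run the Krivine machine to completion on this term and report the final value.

Answer: -12

Derivation:
0. <T=(((λy. ((λw. -1) -2)) 0) - ((3 + 1) - (-3 + -4))), E=∅, St=∅>
1. <T=((λy. ((λw. -1) -2)) 0), E=∅, St=[subR]>
2. <T=(λy. ((λw. -1) -2)), E=∅, St=[thunk :: subR]>
3. <T=((λw. -1) -2), E={y↦thunk(0, ∅)}, St=[subR]>
4. <T=(λw. -1), E={y↦thunk(0, ∅)}, St=[thunk :: subR]>
5. <T=-1, E={w↦thunk(-2, {y↦thunk(0, ∅)}), y↦thunk(0, ∅)}, St=[subR]>
6. <T=((3 + 1) - (-3 + -4)), E=∅, St=[subL(-1)]>
7. <T=(3 + 1), E=∅, St=[subR :: subL(-1)]>
8. <T=3, E=∅, St=[addR :: subR :: subL(-1)]>
9. <T=1, E=∅, St=[addL(3) :: subR :: subL(-1)]>
10. <T=(-3 + -4), E=∅, St=[subL(4) :: subL(-1)]>
11. <T=-3, E=∅, St=[addR :: subL(4) :: subL(-1)]>
12. <T=-4, E=∅, St=[addL(-3) :: subL(4) :: subL(-1)]>
→ final value -12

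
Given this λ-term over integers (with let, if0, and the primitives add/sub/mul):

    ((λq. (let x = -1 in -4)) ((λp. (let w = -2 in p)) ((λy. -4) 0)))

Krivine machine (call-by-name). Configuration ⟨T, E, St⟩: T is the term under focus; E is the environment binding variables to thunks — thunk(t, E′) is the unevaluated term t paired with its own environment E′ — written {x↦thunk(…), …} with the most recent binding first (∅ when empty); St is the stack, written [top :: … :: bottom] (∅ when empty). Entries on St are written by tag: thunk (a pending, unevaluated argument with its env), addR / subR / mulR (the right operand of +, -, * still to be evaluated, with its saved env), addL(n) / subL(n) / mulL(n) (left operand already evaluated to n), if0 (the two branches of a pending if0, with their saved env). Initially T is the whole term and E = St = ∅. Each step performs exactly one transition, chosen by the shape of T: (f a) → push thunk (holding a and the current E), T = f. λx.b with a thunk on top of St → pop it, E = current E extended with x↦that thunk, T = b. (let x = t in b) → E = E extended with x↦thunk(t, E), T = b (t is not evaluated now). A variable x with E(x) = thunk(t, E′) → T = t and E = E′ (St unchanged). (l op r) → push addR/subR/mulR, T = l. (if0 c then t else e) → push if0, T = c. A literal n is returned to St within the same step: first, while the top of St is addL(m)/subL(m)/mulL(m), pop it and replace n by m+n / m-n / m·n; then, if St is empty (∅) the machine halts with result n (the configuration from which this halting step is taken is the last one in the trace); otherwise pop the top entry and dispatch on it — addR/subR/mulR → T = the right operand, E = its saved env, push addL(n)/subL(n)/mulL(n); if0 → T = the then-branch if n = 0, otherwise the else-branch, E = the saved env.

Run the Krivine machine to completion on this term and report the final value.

Answer: -4

Derivation:
[0] [T=((λq. (let x = -1 in -4)) ((λp. (let w = -2 in p)) ((λy. -4) 0))) | E=∅ | St=∅]
[1] [T=(λq. (let x = -1 in -4)) | E=∅ | St=[thunk]]
[2] [T=(let x = -1 in -4) | E={q↦thunk(((λp. (let w = -2 in p)) ((λy. -4) 0)), ∅)} | St=∅]
[3] [T=-4 | E={x↦thunk(-1, {q↦thunk(((λp. (let w = -2 in p)) ((λy. -4) 0)), ∅)}), q↦thunk(((λp. (let w = -2 in p)) ((λy. -4) 0)), ∅)} | St=∅]
→ final value -4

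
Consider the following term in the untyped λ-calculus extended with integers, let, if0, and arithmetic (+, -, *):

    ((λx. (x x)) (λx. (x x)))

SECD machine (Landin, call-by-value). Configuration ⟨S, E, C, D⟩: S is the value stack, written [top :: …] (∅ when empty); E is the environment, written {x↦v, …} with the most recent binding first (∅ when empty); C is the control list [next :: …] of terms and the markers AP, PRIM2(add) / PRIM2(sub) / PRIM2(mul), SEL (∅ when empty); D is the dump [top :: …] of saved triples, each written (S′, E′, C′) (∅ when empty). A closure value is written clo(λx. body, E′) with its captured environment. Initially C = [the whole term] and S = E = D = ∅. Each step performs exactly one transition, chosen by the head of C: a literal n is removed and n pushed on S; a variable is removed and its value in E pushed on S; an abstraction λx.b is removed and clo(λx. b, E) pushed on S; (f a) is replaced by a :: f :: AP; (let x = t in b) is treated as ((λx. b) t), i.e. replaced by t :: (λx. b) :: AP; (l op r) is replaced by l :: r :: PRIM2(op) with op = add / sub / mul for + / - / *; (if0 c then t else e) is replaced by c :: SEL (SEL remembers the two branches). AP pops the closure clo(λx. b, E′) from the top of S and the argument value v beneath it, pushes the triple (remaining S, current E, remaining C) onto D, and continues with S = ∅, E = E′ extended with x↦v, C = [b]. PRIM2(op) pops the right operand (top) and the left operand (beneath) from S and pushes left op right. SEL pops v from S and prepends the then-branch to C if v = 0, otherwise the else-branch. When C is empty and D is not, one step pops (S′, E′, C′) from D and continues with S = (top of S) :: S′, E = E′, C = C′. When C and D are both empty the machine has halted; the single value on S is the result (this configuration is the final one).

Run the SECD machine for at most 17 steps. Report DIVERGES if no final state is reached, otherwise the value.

t=0: [S=∅ | E=∅ | C=[((λx. (x x)) (λx. (x x)))] | D=∅]
t=1: [S=∅ | E=∅ | C=[(λx. (x x)) :: (λx. (x x)) :: AP] | D=∅]
t=2: [S=[clo(λx. (x x), ∅)] | E=∅ | C=[(λx. (x x)) :: AP] | D=∅]
t=3: [S=[clo(λx. (x x), ∅) :: clo(λx. (x x), ∅)] | E=∅ | C=[AP] | D=∅]
t=4: [S=∅ | E={x↦clo(λx. (x x), ∅)} | C=[(x x)] | D=[(∅, ∅, ∅)]]
t=5: [S=∅ | E={x↦clo(λx. (x x), ∅)} | C=[x :: x :: AP] | D=[(∅, ∅, ∅)]]
t=6: [S=[clo(λx. (x x), ∅)] | E={x↦clo(λx. (x x), ∅)} | C=[x :: AP] | D=[(∅, ∅, ∅)]]
t=7: [S=[clo(λx. (x x), ∅) :: clo(λx. (x x), ∅)] | E={x↦clo(λx. (x x), ∅)} | C=[AP] | D=[(∅, ∅, ∅)]]
t=8: [S=∅ | E={x↦clo(λx. (x x), ∅)} | C=[(x x)] | D=[(∅, {x↦clo(λx. (x x), ∅)}, ∅) :: (∅, ∅, ∅)]]
t=9: [S=∅ | E={x↦clo(λx. (x x), ∅)} | C=[x :: x :: AP] | D=[(∅, {x↦clo(λx. (x x), ∅)}, ∅) :: (∅, ∅, ∅)]]
t=10: [S=[clo(λx. (x x), ∅)] | E={x↦clo(λx. (x x), ∅)} | C=[x :: AP] | D=[(∅, {x↦clo(λx. (x x), ∅)}, ∅) :: (∅, ∅, ∅)]]
t=11: [S=[clo(λx. (x x), ∅) :: clo(λx. (x x), ∅)] | E={x↦clo(λx. (x x), ∅)} | C=[AP] | D=[(∅, {x↦clo(λx. (x x), ∅)}, ∅) :: (∅, ∅, ∅)]]
t=12: [S=∅ | E={x↦clo(λx. (x x), ∅)} | C=[(x x)] | D=[(∅, {x↦clo(λx. (x x), ∅)}, ∅) :: (∅, {x↦clo(λx. (x x), ∅)}, ∅) :: (∅, ∅, ∅)]]
t=13: [S=∅ | E={x↦clo(λx. (x x), ∅)} | C=[x :: x :: AP] | D=[(∅, {x↦clo(λx. (x x), ∅)}, ∅) :: (∅, {x↦clo(λx. (x x), ∅)}, ∅) :: (∅, ∅, ∅)]]
t=14: [S=[clo(λx. (x x), ∅)] | E={x↦clo(λx. (x x), ∅)} | C=[x :: AP] | D=[(∅, {x↦clo(λx. (x x), ∅)}, ∅) :: (∅, {x↦clo(λx. (x x), ∅)}, ∅) :: (∅, ∅, ∅)]]
t=15: [S=[clo(λx. (x x), ∅) :: clo(λx. (x x), ∅)] | E={x↦clo(λx. (x x), ∅)} | C=[AP] | D=[(∅, {x↦clo(λx. (x x), ∅)}, ∅) :: (∅, {x↦clo(λx. (x x), ∅)}, ∅) :: (∅, ∅, ∅)]]
t=16: [S=∅ | E={x↦clo(λx. (x x), ∅)} | C=[(x x)] | D=[(∅, {x↦clo(λx. (x x), ∅)}, ∅) :: (∅, {x↦clo(λx. (x x), ∅)}, ∅) :: (∅, {x↦clo(λx. (x x), ∅)}, ∅) :: (∅, ∅, ∅)]]
t=17: [S=∅ | E={x↦clo(λx. (x x), ∅)} | C=[x :: x :: AP] | D=[(∅, {x↦clo(λx. (x x), ∅)}, ∅) :: (∅, {x↦clo(λx. (x x), ∅)}, ∅) :: (∅, {x↦clo(λx. (x x), ∅)}, ∅) :: (∅, ∅, ∅)]]
→ 17 transitions taken and the configuration is still not final: no result within 17 steps

Answer: DIVERGES (no final state within 17 steps)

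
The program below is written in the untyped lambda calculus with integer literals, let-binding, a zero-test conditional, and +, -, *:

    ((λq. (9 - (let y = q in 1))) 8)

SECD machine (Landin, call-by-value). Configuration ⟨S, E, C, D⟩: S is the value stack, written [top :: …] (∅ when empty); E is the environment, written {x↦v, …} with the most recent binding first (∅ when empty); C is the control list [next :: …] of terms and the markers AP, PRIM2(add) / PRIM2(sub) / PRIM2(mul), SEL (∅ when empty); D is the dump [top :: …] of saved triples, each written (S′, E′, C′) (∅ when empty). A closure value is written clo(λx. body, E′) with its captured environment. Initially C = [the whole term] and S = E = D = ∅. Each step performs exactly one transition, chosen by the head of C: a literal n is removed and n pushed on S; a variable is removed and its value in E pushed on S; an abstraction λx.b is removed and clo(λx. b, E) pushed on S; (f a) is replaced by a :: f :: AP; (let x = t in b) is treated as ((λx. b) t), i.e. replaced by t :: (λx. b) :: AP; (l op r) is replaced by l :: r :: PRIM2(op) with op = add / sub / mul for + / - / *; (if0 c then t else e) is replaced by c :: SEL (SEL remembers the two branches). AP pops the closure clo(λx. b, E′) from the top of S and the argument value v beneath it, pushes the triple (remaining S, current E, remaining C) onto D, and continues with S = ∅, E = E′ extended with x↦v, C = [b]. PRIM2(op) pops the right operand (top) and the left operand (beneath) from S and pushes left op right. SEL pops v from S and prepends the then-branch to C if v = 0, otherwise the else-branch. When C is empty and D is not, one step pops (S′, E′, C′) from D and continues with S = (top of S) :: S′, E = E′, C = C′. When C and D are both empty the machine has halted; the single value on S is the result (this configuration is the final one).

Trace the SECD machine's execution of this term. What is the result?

step 0: [S=∅ | E=∅ | C=[((λq. (9 - (let y = q in 1))) 8)] | D=∅]
step 1: [S=∅ | E=∅ | C=[8 :: (λq. (9 - (let y = q in 1))) :: AP] | D=∅]
step 2: [S=[8] | E=∅ | C=[(λq. (9 - (let y = q in 1))) :: AP] | D=∅]
step 3: [S=[clo(λq. (9 - (let y = q in 1)), ∅) :: 8] | E=∅ | C=[AP] | D=∅]
step 4: [S=∅ | E={q↦8} | C=[(9 - (let y = q in 1))] | D=[(∅, ∅, ∅)]]
step 5: [S=∅ | E={q↦8} | C=[9 :: (let y = q in 1) :: PRIM2(sub)] | D=[(∅, ∅, ∅)]]
step 6: [S=[9] | E={q↦8} | C=[(let y = q in 1) :: PRIM2(sub)] | D=[(∅, ∅, ∅)]]
step 7: [S=[9] | E={q↦8} | C=[q :: (λy. 1) :: AP :: PRIM2(sub)] | D=[(∅, ∅, ∅)]]
step 8: [S=[8 :: 9] | E={q↦8} | C=[(λy. 1) :: AP :: PRIM2(sub)] | D=[(∅, ∅, ∅)]]
step 9: [S=[clo(λy. 1, {q↦8}) :: 8 :: 9] | E={q↦8} | C=[AP :: PRIM2(sub)] | D=[(∅, ∅, ∅)]]
step 10: [S=∅ | E={y↦8, q↦8} | C=[1] | D=[([9], {q↦8}, [PRIM2(sub)]) :: (∅, ∅, ∅)]]
step 11: [S=[1] | E={y↦8, q↦8} | C=∅ | D=[([9], {q↦8}, [PRIM2(sub)]) :: (∅, ∅, ∅)]]
step 12: [S=[1 :: 9] | E={q↦8} | C=[PRIM2(sub)] | D=[(∅, ∅, ∅)]]
step 13: [S=[8] | E={q↦8} | C=∅ | D=[(∅, ∅, ∅)]]
step 14: [S=[8] | E=∅ | C=∅ | D=∅]
→ final value 8

Answer: 8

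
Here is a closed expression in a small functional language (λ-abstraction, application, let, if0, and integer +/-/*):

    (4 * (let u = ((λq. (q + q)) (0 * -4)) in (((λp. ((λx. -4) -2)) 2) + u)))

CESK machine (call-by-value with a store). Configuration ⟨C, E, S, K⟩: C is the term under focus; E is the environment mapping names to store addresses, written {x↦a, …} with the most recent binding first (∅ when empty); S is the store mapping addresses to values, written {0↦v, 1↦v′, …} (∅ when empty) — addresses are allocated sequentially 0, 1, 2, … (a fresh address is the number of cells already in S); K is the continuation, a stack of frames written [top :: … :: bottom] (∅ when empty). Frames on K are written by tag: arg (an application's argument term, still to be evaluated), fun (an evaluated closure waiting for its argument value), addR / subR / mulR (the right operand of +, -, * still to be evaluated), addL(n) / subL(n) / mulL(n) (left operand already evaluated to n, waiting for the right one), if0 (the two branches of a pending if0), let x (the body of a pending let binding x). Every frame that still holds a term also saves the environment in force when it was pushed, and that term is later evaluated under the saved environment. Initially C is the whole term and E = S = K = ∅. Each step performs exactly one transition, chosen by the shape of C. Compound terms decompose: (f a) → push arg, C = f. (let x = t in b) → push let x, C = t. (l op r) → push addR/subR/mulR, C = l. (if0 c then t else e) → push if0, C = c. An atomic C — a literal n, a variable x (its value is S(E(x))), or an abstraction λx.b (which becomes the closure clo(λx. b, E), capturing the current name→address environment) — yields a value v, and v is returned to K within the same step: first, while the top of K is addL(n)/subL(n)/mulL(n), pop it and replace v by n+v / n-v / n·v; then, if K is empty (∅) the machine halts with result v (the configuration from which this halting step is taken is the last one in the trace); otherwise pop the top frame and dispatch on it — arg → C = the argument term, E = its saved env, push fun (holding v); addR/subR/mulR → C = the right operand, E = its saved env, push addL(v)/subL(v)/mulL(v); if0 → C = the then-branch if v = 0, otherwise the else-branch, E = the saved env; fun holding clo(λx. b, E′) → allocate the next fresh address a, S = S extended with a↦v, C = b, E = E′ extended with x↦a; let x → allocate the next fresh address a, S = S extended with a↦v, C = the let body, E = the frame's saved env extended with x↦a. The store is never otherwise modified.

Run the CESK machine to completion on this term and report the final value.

[0] ⟨C=(4 * (let u = ((λq. (q + q)) (0 * -4)) in (((λp. ((λx. -4) -2)) 2) + u))); E=∅; S=∅; K=∅⟩
[1] ⟨C=4; E=∅; S=∅; K=[mulR]⟩
[2] ⟨C=(let u = ((λq. (q + q)) (0 * -4)) in (((λp. ((λx. -4) -2)) 2) + u)); E=∅; S=∅; K=[mulL(4)]⟩
[3] ⟨C=((λq. (q + q)) (0 * -4)); E=∅; S=∅; K=[let u :: mulL(4)]⟩
[4] ⟨C=(λq. (q + q)); E=∅; S=∅; K=[arg :: let u :: mulL(4)]⟩
[5] ⟨C=(0 * -4); E=∅; S=∅; K=[fun :: let u :: mulL(4)]⟩
[6] ⟨C=0; E=∅; S=∅; K=[mulR :: fun :: let u :: mulL(4)]⟩
[7] ⟨C=-4; E=∅; S=∅; K=[mulL(0) :: fun :: let u :: mulL(4)]⟩
[8] ⟨C=(q + q); E={q↦0}; S={0↦0}; K=[let u :: mulL(4)]⟩
[9] ⟨C=q; E={q↦0}; S={0↦0}; K=[addR :: let u :: mulL(4)]⟩
[10] ⟨C=q; E={q↦0}; S={0↦0}; K=[addL(0) :: let u :: mulL(4)]⟩
[11] ⟨C=(((λp. ((λx. -4) -2)) 2) + u); E={u↦1}; S={0↦0, 1↦0}; K=[mulL(4)]⟩
[12] ⟨C=((λp. ((λx. -4) -2)) 2); E={u↦1}; S={0↦0, 1↦0}; K=[addR :: mulL(4)]⟩
[13] ⟨C=(λp. ((λx. -4) -2)); E={u↦1}; S={0↦0, 1↦0}; K=[arg :: addR :: mulL(4)]⟩
[14] ⟨C=2; E={u↦1}; S={0↦0, 1↦0}; K=[fun :: addR :: mulL(4)]⟩
[15] ⟨C=((λx. -4) -2); E={p↦2, u↦1}; S={0↦0, 1↦0, 2↦2}; K=[addR :: mulL(4)]⟩
[16] ⟨C=(λx. -4); E={p↦2, u↦1}; S={0↦0, 1↦0, 2↦2}; K=[arg :: addR :: mulL(4)]⟩
[17] ⟨C=-2; E={p↦2, u↦1}; S={0↦0, 1↦0, 2↦2}; K=[fun :: addR :: mulL(4)]⟩
[18] ⟨C=-4; E={x↦3, p↦2, u↦1}; S={0↦0, 1↦0, 2↦2, 3↦-2}; K=[addR :: mulL(4)]⟩
[19] ⟨C=u; E={u↦1}; S={0↦0, 1↦0, 2↦2, 3↦-2}; K=[addL(-4) :: mulL(4)]⟩
→ final value -16

Answer: -16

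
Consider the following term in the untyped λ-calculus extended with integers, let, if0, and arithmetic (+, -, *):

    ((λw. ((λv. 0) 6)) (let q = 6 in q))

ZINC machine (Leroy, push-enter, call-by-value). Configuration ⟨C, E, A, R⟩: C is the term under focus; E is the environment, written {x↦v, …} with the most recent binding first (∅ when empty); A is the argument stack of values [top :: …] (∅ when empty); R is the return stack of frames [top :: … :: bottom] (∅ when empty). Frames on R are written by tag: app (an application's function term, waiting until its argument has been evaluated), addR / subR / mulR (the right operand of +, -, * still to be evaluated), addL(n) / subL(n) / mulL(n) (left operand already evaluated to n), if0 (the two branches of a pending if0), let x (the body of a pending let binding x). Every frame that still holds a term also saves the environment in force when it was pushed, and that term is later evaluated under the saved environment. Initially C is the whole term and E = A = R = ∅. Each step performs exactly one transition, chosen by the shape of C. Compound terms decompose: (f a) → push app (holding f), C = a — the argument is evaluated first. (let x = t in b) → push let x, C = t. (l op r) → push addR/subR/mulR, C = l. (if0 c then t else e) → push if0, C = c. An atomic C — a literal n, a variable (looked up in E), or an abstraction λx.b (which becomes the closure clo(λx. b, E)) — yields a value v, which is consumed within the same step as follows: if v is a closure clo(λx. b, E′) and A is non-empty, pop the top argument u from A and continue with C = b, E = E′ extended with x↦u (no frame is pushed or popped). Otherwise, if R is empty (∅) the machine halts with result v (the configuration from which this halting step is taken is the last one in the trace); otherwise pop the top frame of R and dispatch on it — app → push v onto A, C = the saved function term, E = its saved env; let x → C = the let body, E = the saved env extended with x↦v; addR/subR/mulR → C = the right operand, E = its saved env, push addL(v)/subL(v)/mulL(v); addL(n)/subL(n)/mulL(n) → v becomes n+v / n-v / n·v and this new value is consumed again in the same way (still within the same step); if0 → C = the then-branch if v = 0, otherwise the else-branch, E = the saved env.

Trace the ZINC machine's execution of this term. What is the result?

Answer: 0

Machine steps:
0. <C=((λw. ((λv. 0) 6)) (let q = 6 in q)), E=∅, A=∅, R=∅>
1. <C=(let q = 6 in q), E=∅, A=∅, R=[app]>
2. <C=6, E=∅, A=∅, R=[let q :: app]>
3. <C=q, E={q↦6}, A=∅, R=[app]>
4. <C=(λw. ((λv. 0) 6)), E=∅, A=[6], R=∅>
5. <C=((λv. 0) 6), E={w↦6}, A=∅, R=∅>
6. <C=6, E={w↦6}, A=∅, R=[app]>
7. <C=(λv. 0), E={w↦6}, A=[6], R=∅>
8. <C=0, E={v↦6, w↦6}, A=∅, R=∅>
→ final value 0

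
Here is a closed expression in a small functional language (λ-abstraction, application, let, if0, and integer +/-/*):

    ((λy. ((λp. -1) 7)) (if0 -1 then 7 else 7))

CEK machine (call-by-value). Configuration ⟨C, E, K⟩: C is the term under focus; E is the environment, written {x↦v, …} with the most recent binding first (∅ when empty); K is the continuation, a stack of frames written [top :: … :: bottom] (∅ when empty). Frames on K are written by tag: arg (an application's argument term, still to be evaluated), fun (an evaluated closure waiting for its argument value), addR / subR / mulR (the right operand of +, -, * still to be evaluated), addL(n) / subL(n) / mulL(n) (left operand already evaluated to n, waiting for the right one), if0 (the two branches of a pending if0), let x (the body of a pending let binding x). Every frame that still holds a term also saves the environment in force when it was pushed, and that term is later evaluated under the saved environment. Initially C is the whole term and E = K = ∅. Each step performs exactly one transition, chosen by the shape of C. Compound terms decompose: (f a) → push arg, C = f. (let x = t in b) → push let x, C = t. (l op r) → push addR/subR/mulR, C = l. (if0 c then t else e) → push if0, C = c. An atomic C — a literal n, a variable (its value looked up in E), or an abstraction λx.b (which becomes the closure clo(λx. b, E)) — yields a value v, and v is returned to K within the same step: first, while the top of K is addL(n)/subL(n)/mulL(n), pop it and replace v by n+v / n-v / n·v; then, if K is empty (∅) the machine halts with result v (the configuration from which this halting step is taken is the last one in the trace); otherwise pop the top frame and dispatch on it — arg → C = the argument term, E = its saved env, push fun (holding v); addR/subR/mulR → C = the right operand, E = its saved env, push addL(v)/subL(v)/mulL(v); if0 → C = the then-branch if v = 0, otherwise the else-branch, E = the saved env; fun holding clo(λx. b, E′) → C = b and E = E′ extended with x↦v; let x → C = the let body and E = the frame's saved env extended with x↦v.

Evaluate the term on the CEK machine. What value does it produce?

Answer: -1

Derivation:
step 0: [C=((λy. ((λp. -1) 7)) (if0 -1 then 7 else 7)) | E=∅ | K=∅]
step 1: [C=(λy. ((λp. -1) 7)) | E=∅ | K=[arg]]
step 2: [C=(if0 -1 then 7 else 7) | E=∅ | K=[fun]]
step 3: [C=-1 | E=∅ | K=[if0 :: fun]]
step 4: [C=7 | E=∅ | K=[fun]]
step 5: [C=((λp. -1) 7) | E={y↦7} | K=∅]
step 6: [C=(λp. -1) | E={y↦7} | K=[arg]]
step 7: [C=7 | E={y↦7} | K=[fun]]
step 8: [C=-1 | E={p↦7, y↦7} | K=∅]
→ final value -1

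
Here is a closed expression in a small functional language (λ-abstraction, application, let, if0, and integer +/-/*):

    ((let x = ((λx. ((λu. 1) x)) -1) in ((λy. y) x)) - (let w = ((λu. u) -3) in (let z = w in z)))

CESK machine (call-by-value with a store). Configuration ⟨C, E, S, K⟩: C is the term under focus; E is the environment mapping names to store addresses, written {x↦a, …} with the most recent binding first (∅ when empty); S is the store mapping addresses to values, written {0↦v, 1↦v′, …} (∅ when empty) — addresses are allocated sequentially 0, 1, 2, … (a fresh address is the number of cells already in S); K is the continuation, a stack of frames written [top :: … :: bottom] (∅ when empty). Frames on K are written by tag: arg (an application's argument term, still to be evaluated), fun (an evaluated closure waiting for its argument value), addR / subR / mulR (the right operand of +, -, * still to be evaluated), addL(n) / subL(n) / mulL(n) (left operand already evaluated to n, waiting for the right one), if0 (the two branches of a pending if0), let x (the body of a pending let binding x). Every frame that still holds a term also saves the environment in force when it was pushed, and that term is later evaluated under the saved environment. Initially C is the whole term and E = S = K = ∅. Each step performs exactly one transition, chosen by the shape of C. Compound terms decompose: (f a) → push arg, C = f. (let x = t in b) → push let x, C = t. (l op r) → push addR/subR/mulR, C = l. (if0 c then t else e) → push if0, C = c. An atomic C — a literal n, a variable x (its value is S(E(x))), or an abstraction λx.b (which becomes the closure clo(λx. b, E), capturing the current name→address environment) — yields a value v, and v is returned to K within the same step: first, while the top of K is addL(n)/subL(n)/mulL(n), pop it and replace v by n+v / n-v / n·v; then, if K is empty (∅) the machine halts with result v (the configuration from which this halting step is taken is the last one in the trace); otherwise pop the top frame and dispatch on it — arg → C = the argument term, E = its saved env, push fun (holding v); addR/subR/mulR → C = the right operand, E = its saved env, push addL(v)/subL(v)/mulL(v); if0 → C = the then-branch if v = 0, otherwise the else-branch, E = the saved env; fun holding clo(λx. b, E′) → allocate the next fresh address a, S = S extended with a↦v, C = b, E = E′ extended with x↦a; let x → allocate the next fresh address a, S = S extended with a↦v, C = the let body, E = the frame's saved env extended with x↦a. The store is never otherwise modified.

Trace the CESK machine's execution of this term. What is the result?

[0] [C=((let x = ((λx. ((λu. 1) x)) -1) in ((λy. y) x)) - (let w = ((λu. u) -3) in (let z = w in z))) | E=∅ | S=∅ | K=∅]
[1] [C=(let x = ((λx. ((λu. 1) x)) -1) in ((λy. y) x)) | E=∅ | S=∅ | K=[subR]]
[2] [C=((λx. ((λu. 1) x)) -1) | E=∅ | S=∅ | K=[let x :: subR]]
[3] [C=(λx. ((λu. 1) x)) | E=∅ | S=∅ | K=[arg :: let x :: subR]]
[4] [C=-1 | E=∅ | S=∅ | K=[fun :: let x :: subR]]
[5] [C=((λu. 1) x) | E={x↦0} | S={0↦-1} | K=[let x :: subR]]
[6] [C=(λu. 1) | E={x↦0} | S={0↦-1} | K=[arg :: let x :: subR]]
[7] [C=x | E={x↦0} | S={0↦-1} | K=[fun :: let x :: subR]]
[8] [C=1 | E={u↦1, x↦0} | S={0↦-1, 1↦-1} | K=[let x :: subR]]
[9] [C=((λy. y) x) | E={x↦2} | S={0↦-1, 1↦-1, 2↦1} | K=[subR]]
[10] [C=(λy. y) | E={x↦2} | S={0↦-1, 1↦-1, 2↦1} | K=[arg :: subR]]
[11] [C=x | E={x↦2} | S={0↦-1, 1↦-1, 2↦1} | K=[fun :: subR]]
[12] [C=y | E={y↦3, x↦2} | S={0↦-1, 1↦-1, 2↦1, 3↦1} | K=[subR]]
[13] [C=(let w = ((λu. u) -3) in (let z = w in z)) | E=∅ | S={0↦-1, 1↦-1, 2↦1, 3↦1} | K=[subL(1)]]
[14] [C=((λu. u) -3) | E=∅ | S={0↦-1, 1↦-1, 2↦1, 3↦1} | K=[let w :: subL(1)]]
[15] [C=(λu. u) | E=∅ | S={0↦-1, 1↦-1, 2↦1, 3↦1} | K=[arg :: let w :: subL(1)]]
[16] [C=-3 | E=∅ | S={0↦-1, 1↦-1, 2↦1, 3↦1} | K=[fun :: let w :: subL(1)]]
[17] [C=u | E={u↦4} | S={0↦-1, 1↦-1, 2↦1, 3↦1, 4↦-3} | K=[let w :: subL(1)]]
[18] [C=(let z = w in z) | E={w↦5} | S={0↦-1, 1↦-1, 2↦1, 3↦1, 4↦-3, 5↦-3} | K=[subL(1)]]
[19] [C=w | E={w↦5} | S={0↦-1, 1↦-1, 2↦1, 3↦1, 4↦-3, 5↦-3} | K=[let z :: subL(1)]]
[20] [C=z | E={z↦6, w↦5} | S={0↦-1, 1↦-1, 2↦1, 3↦1, 4↦-3, 5↦-3, 6↦-3} | K=[subL(1)]]
→ final value 4

Answer: 4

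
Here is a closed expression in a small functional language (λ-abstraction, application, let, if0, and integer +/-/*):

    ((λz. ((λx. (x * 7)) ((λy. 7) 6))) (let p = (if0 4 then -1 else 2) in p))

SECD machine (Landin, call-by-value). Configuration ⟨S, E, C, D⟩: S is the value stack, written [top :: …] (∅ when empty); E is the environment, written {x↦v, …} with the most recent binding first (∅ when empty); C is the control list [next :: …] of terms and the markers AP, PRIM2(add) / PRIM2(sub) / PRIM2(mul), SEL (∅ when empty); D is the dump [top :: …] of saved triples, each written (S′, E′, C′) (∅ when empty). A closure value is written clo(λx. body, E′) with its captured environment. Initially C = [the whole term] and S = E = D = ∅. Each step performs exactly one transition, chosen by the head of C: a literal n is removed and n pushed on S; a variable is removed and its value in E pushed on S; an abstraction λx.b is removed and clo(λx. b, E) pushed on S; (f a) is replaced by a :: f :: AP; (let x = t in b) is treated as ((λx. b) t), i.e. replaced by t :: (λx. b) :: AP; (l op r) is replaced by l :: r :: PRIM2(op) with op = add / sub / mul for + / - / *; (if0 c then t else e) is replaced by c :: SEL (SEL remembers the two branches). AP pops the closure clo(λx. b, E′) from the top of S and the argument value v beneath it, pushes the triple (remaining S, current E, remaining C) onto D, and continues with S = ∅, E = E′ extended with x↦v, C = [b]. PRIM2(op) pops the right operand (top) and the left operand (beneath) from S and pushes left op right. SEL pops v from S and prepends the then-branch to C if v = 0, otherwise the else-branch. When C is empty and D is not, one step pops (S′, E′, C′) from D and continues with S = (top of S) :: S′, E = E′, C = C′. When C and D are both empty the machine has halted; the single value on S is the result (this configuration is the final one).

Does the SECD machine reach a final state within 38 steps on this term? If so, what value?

Answer: 49

Derivation:
t=0: <S=∅, E=∅, C=[((λz. ((λx. (x * 7)) ((λy. 7) 6))) (let p = (if0 4 then -1 else 2) in p))], D=∅>
t=1: <S=∅, E=∅, C=[(let p = (if0 4 then -1 else 2) in p) :: (λz. ((λx. (x * 7)) ((λy. 7) 6))) :: AP], D=∅>
t=2: <S=∅, E=∅, C=[(if0 4 then -1 else 2) :: (λp. p) :: AP :: (λz. ((λx. (x * 7)) ((λy. 7) 6))) :: AP], D=∅>
t=3: <S=∅, E=∅, C=[4 :: SEL :: (λp. p) :: AP :: (λz. ((λx. (x * 7)) ((λy. 7) 6))) :: AP], D=∅>
t=4: <S=[4], E=∅, C=[SEL :: (λp. p) :: AP :: (λz. ((λx. (x * 7)) ((λy. 7) 6))) :: AP], D=∅>
t=5: <S=∅, E=∅, C=[2 :: (λp. p) :: AP :: (λz. ((λx. (x * 7)) ((λy. 7) 6))) :: AP], D=∅>
t=6: <S=[2], E=∅, C=[(λp. p) :: AP :: (λz. ((λx. (x * 7)) ((λy. 7) 6))) :: AP], D=∅>
t=7: <S=[clo(λp. p, ∅) :: 2], E=∅, C=[AP :: (λz. ((λx. (x * 7)) ((λy. 7) 6))) :: AP], D=∅>
t=8: <S=∅, E={p↦2}, C=[p], D=[(∅, ∅, [(λz. ((λx. (x * 7)) ((λy. 7) 6))) :: AP])]>
t=9: <S=[2], E={p↦2}, C=∅, D=[(∅, ∅, [(λz. ((λx. (x * 7)) ((λy. 7) 6))) :: AP])]>
t=10: <S=[2], E=∅, C=[(λz. ((λx. (x * 7)) ((λy. 7) 6))) :: AP], D=∅>
t=11: <S=[clo(λz. ((λx. (x * 7)) ((λy. 7) 6)), ∅) :: 2], E=∅, C=[AP], D=∅>
t=12: <S=∅, E={z↦2}, C=[((λx. (x * 7)) ((λy. 7) 6))], D=[(∅, ∅, ∅)]>
t=13: <S=∅, E={z↦2}, C=[((λy. 7) 6) :: (λx. (x * 7)) :: AP], D=[(∅, ∅, ∅)]>
t=14: <S=∅, E={z↦2}, C=[6 :: (λy. 7) :: AP :: (λx. (x * 7)) :: AP], D=[(∅, ∅, ∅)]>
t=15: <S=[6], E={z↦2}, C=[(λy. 7) :: AP :: (λx. (x * 7)) :: AP], D=[(∅, ∅, ∅)]>
t=16: <S=[clo(λy. 7, {z↦2}) :: 6], E={z↦2}, C=[AP :: (λx. (x * 7)) :: AP], D=[(∅, ∅, ∅)]>
t=17: <S=∅, E={y↦6, z↦2}, C=[7], D=[(∅, {z↦2}, [(λx. (x * 7)) :: AP]) :: (∅, ∅, ∅)]>
t=18: <S=[7], E={y↦6, z↦2}, C=∅, D=[(∅, {z↦2}, [(λx. (x * 7)) :: AP]) :: (∅, ∅, ∅)]>
t=19: <S=[7], E={z↦2}, C=[(λx. (x * 7)) :: AP], D=[(∅, ∅, ∅)]>
t=20: <S=[clo(λx. (x * 7), {z↦2}) :: 7], E={z↦2}, C=[AP], D=[(∅, ∅, ∅)]>
t=21: <S=∅, E={x↦7, z↦2}, C=[(x * 7)], D=[(∅, {z↦2}, ∅) :: (∅, ∅, ∅)]>
t=22: <S=∅, E={x↦7, z↦2}, C=[x :: 7 :: PRIM2(mul)], D=[(∅, {z↦2}, ∅) :: (∅, ∅, ∅)]>
t=23: <S=[7], E={x↦7, z↦2}, C=[7 :: PRIM2(mul)], D=[(∅, {z↦2}, ∅) :: (∅, ∅, ∅)]>
t=24: <S=[7 :: 7], E={x↦7, z↦2}, C=[PRIM2(mul)], D=[(∅, {z↦2}, ∅) :: (∅, ∅, ∅)]>
t=25: <S=[49], E={x↦7, z↦2}, C=∅, D=[(∅, {z↦2}, ∅) :: (∅, ∅, ∅)]>
t=26: <S=[49], E={z↦2}, C=∅, D=[(∅, ∅, ∅)]>
t=27: <S=[49], E=∅, C=∅, D=∅>
→ final value 49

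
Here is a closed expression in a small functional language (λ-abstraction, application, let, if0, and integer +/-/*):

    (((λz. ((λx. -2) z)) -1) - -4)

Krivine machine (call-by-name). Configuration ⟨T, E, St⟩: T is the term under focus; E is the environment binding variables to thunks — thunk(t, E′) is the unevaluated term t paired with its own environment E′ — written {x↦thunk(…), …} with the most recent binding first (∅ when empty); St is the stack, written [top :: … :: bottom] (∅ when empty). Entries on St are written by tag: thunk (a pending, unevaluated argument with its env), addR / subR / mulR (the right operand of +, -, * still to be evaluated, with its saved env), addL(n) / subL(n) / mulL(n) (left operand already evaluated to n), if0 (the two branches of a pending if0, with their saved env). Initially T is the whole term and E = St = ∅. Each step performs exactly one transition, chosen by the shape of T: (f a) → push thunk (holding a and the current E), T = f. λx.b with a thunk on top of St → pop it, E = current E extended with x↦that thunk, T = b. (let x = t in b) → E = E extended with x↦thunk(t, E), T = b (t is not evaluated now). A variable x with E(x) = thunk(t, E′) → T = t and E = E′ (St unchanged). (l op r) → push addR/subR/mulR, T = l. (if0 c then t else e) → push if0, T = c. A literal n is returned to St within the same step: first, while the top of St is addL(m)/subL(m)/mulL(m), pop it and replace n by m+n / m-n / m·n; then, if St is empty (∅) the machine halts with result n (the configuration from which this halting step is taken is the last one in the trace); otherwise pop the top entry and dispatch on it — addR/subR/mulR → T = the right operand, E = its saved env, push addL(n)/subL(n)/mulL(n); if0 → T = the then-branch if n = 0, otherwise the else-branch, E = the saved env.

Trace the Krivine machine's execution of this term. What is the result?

t=0: ⟨T=(((λz. ((λx. -2) z)) -1) - -4); E=∅; St=∅⟩
t=1: ⟨T=((λz. ((λx. -2) z)) -1); E=∅; St=[subR]⟩
t=2: ⟨T=(λz. ((λx. -2) z)); E=∅; St=[thunk :: subR]⟩
t=3: ⟨T=((λx. -2) z); E={z↦thunk(-1, ∅)}; St=[subR]⟩
t=4: ⟨T=(λx. -2); E={z↦thunk(-1, ∅)}; St=[thunk :: subR]⟩
t=5: ⟨T=-2; E={x↦thunk(z, {z↦thunk(-1, ∅)}), z↦thunk(-1, ∅)}; St=[subR]⟩
t=6: ⟨T=-4; E=∅; St=[subL(-2)]⟩
→ final value 2

Answer: 2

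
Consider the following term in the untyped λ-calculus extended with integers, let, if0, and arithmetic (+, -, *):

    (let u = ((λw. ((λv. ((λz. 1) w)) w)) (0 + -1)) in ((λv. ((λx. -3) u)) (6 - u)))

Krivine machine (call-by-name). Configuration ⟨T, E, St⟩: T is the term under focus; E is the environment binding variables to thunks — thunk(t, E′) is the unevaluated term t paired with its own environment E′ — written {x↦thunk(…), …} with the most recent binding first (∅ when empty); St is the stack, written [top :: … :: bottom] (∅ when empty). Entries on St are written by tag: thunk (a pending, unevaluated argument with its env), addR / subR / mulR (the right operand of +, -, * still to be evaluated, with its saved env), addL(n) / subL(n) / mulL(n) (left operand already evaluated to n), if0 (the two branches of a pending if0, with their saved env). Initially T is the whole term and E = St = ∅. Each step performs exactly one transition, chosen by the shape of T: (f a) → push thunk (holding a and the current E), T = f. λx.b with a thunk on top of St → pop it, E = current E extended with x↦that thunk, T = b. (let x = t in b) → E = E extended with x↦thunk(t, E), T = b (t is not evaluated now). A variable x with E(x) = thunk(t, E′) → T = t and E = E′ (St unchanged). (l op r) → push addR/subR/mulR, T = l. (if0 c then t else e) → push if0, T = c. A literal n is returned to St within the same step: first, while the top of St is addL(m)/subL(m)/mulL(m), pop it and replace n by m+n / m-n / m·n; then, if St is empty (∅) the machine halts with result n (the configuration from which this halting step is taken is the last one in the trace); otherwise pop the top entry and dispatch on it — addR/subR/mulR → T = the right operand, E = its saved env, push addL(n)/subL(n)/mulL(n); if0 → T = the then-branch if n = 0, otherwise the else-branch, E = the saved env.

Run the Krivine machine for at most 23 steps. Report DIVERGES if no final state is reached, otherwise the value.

Answer: -3

Derivation:
step 0: [T=(let u = ((λw. ((λv. ((λz. 1) w)) w)) (0 + -1)) in ((λv. ((λx. -3) u)) (6 - u))) | E=∅ | St=∅]
step 1: [T=((λv. ((λx. -3) u)) (6 - u)) | E={u↦thunk(((λw. ((λv. ((λz. 1) w)) w)) (0 + -1)), ∅)} | St=∅]
step 2: [T=(λv. ((λx. -3) u)) | E={u↦thunk(((λw. ((λv. ((λz. 1) w)) w)) (0 + -1)), ∅)} | St=[thunk]]
step 3: [T=((λx. -3) u) | E={v↦thunk((6 - u), {u↦thunk(((λw. ((λv. ((λz. 1) w)) w)) (0 + -1)), ∅)}), u↦thunk(((λw. ((λv. ((λz. 1) w)) w)) (0 + -1)), ∅)} | St=∅]
step 4: [T=(λx. -3) | E={v↦thunk((6 - u), {u↦thunk(((λw. ((λv. ((λz. 1) w)) w)) (0 + -1)), ∅)}), u↦thunk(((λw. ((λv. ((λz. 1) w)) w)) (0 + -1)), ∅)} | St=[thunk]]
step 5: [T=-3 | E={x↦thunk(u, {v↦thunk((6 - u), {u↦thunk(((λw. ((λv. ((λz. 1) w)) w)) (0 + -1)), ∅)}), u↦thunk(((λw. ((λv. ((λz. 1) w)) w)) (0 + -1)), ∅)}), v↦thunk((6 - u), {u↦thunk(((λw. ((λv. ((λz. 1) w)) w)) (0 + -1)), ∅)}), u↦thunk(((λw. ((λv. ((λz. 1) w)) w)) (0 + -1)), ∅)} | St=∅]
→ final value -3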